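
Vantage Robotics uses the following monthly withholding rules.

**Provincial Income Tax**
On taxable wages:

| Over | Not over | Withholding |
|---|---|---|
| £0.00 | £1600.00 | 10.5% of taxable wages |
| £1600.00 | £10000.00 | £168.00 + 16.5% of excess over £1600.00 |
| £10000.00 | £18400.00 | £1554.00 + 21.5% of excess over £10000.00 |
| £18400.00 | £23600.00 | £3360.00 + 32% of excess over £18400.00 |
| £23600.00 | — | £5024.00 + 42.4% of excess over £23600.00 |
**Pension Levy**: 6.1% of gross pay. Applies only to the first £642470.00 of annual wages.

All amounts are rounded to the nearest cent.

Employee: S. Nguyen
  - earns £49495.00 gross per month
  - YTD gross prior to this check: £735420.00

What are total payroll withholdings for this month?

Provincial Income Tax: taxable = £49495.00
  £5024.00 + 42.4% × (£49495.00 − £23600.00) = £5024.00 + 42.4% × £25895.00 = £16003.48
Pension Levy: YTD £735420.00 ≥ cap £642470.00 → £0.00
Total: £16003.48 + £0.00 = £16003.48

£16003.48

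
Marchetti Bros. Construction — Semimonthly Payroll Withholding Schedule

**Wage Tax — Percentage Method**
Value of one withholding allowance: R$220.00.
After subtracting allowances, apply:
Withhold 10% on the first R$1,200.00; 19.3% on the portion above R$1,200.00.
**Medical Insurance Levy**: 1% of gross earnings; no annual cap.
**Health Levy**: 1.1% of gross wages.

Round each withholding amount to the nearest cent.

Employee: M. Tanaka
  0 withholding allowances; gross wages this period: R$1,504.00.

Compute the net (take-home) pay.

Wage Tax: taxable = R$1,504.00
  R$120.00 + 19.3% × (R$1,504.00 − R$1,200.00) = R$120.00 + 19.3% × R$304.00 = R$178.67
Medical Insurance Levy: 1% × R$1,504.00 = R$15.04
Health Levy: 1.1% × R$1,504.00 = R$16.54
Total withheld: R$178.67 + R$15.04 + R$16.54 = R$210.25
Net pay: R$1,504.00 − R$210.25 = R$1,293.75

R$1,293.75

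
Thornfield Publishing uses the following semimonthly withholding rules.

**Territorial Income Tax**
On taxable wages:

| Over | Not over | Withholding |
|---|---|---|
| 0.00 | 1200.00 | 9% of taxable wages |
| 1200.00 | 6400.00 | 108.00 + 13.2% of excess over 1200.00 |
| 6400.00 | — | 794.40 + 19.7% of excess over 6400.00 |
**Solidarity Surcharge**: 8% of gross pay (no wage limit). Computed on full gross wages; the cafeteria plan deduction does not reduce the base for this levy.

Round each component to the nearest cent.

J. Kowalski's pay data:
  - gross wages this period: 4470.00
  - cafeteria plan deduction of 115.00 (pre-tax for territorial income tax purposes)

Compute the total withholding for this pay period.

Territorial Income Tax: taxable = 4470.00 − 115.00 = 4355.00
  108.00 + 13.2% × (4355.00 − 1200.00) = 108.00 + 13.2% × 3155.00 = 524.46
Solidarity Surcharge: 8% × 4470.00 = 357.60
Total: 524.46 + 357.60 = 882.06

882.06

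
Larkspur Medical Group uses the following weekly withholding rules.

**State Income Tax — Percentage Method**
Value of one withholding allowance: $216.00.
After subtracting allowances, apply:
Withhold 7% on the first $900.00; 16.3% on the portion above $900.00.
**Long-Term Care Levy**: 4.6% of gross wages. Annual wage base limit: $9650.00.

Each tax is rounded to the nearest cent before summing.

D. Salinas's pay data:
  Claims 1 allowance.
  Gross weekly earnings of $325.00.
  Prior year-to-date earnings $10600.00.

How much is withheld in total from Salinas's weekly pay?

$7.63

State Income Tax: taxable = $325.00 − 1×$216.00 = $109.00
  7% × $109.00 = $7.63
Long-Term Care Levy: YTD $10600.00 ≥ cap $9650.00 → $0.00
Total: $7.63 + $0.00 = $7.63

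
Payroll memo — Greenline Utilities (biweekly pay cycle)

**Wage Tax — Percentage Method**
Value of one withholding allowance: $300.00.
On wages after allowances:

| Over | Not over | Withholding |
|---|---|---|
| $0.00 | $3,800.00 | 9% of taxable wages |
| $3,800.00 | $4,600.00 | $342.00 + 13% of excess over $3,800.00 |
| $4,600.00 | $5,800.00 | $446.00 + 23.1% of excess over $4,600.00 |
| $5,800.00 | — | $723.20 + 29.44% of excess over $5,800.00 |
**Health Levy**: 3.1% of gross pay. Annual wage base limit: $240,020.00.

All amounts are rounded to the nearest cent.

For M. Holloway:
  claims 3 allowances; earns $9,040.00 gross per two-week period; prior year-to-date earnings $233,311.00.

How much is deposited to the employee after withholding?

$7,419.92

Wage Tax: taxable = $9,040.00 − 3×$300.00 = $8,140.00
  $723.20 + 29.44% × ($8,140.00 − $5,800.00) = $723.20 + 29.44% × $2,340.00 = $1,412.10
Health Levy: cap $240,020.00 − YTD $233,311.00 = $6,709.00 subject; 3.1% × $6,709.00 = $207.98
Total withheld: $1,412.10 + $207.98 = $1,620.08
Net pay: $9,040.00 − $1,620.08 = $7,419.92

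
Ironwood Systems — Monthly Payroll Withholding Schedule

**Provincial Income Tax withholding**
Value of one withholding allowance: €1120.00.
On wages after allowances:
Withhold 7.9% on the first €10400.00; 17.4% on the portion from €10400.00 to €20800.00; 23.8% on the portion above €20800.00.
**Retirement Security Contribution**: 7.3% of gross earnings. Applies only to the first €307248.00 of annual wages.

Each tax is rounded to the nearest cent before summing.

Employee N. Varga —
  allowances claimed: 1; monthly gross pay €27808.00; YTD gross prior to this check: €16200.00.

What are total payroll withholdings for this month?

Provincial Income Tax: taxable = €27808.00 − 1×€1120.00 = €26688.00
  €2631.20 + 23.8% × (€26688.00 − €20800.00) = €2631.20 + 23.8% × €5888.00 = €4032.54
Retirement Security Contribution: 7.3% × €27808.00 = €2029.98
Total: €4032.54 + €2029.98 = €6062.52

€6062.52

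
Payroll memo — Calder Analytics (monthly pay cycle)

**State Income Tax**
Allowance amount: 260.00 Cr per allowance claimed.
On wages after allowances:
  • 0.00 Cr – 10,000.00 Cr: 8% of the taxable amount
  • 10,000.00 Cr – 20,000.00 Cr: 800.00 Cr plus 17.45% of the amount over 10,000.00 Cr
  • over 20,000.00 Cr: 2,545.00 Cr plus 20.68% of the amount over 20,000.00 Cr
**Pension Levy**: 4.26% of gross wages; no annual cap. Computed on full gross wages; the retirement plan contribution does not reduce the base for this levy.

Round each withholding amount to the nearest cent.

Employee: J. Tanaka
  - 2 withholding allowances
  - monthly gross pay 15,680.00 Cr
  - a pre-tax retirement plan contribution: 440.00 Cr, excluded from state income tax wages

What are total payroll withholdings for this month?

2,291.61 Cr

State Income Tax: taxable = 15,680.00 Cr − 440.00 Cr − 2×260.00 Cr = 14,720.00 Cr
  800.00 Cr + 17.45% × (14,720.00 Cr − 10,000.00 Cr) = 800.00 Cr + 17.45% × 4,720.00 Cr = 1,623.64 Cr
Pension Levy: 4.26% × 15,680.00 Cr = 667.97 Cr
Total: 1,623.64 Cr + 667.97 Cr = 2,291.61 Cr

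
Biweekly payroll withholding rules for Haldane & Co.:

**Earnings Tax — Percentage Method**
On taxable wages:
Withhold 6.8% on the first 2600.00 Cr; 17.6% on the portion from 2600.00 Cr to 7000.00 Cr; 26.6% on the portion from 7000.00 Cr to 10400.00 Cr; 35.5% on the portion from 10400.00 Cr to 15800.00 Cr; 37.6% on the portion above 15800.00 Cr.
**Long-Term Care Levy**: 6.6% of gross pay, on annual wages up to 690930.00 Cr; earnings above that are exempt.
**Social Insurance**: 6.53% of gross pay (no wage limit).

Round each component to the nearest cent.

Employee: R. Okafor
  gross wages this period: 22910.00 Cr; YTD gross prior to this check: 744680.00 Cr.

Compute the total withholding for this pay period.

Earnings Tax: taxable = 22910.00 Cr
  3772.60 Cr + 37.6% × (22910.00 Cr − 15800.00 Cr) = 3772.60 Cr + 37.6% × 7110.00 Cr = 6445.96 Cr
Long-Term Care Levy: YTD 744680.00 Cr ≥ cap 690930.00 Cr → 0.00 Cr
Social Insurance: 6.53% × 22910.00 Cr = 1496.02 Cr
Total: 6445.96 Cr + 0.00 Cr + 1496.02 Cr = 7941.98 Cr

7941.98 Cr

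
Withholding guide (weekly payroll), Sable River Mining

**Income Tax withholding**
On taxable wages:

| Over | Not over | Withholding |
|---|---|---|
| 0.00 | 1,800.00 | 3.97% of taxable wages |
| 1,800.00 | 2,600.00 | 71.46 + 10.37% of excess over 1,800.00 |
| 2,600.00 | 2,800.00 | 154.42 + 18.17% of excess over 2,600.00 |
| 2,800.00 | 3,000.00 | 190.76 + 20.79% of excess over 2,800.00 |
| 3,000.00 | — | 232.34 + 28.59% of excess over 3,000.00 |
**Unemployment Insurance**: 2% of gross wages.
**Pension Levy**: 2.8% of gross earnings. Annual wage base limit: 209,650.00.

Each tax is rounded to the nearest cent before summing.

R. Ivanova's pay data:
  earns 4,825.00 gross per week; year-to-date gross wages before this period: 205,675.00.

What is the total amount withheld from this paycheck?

Income Tax: taxable = 4,825.00
  232.34 + 28.59% × (4,825.00 − 3,000.00) = 232.34 + 28.59% × 1,825.00 = 754.11
Unemployment Insurance: 2% × 4,825.00 = 96.50
Pension Levy: cap 209,650.00 − YTD 205,675.00 = 3,975.00 subject; 2.8% × 3,975.00 = 111.30
Total: 754.11 + 96.50 + 111.30 = 961.91

961.91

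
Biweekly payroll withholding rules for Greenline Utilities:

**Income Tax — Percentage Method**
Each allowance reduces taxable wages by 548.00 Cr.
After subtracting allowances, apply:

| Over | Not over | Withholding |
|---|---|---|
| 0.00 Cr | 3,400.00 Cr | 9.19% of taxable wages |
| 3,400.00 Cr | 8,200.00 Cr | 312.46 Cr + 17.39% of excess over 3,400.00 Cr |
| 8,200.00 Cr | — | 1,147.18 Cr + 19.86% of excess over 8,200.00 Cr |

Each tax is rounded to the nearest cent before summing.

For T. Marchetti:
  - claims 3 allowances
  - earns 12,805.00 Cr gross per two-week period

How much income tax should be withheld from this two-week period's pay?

1,735.23 Cr

Income Tax: taxable = 12,805.00 Cr − 3×548.00 Cr = 11,161.00 Cr
  1,147.18 Cr + 19.86% × (11,161.00 Cr − 8,200.00 Cr) = 1,147.18 Cr + 19.86% × 2,961.00 Cr = 1,735.23 Cr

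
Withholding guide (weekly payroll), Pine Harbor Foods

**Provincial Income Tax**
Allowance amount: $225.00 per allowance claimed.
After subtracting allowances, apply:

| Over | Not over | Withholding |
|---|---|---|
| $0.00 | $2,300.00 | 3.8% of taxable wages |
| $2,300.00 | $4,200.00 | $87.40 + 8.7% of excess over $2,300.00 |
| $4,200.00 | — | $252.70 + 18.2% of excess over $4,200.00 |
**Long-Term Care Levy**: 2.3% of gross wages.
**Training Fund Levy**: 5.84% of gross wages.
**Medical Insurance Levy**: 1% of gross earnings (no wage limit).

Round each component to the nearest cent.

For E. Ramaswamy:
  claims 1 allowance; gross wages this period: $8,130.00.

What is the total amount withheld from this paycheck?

Provincial Income Tax: taxable = $8,130.00 − 1×$225.00 = $7,905.00
  $252.70 + 18.2% × ($7,905.00 − $4,200.00) = $252.70 + 18.2% × $3,705.00 = $927.01
Long-Term Care Levy: 2.3% × $8,130.00 = $186.99
Training Fund Levy: 5.84% × $8,130.00 = $474.79
Medical Insurance Levy: 1% × $8,130.00 = $81.30
Total: $927.01 + $186.99 + $474.79 + $81.30 = $1,670.09

$1,670.09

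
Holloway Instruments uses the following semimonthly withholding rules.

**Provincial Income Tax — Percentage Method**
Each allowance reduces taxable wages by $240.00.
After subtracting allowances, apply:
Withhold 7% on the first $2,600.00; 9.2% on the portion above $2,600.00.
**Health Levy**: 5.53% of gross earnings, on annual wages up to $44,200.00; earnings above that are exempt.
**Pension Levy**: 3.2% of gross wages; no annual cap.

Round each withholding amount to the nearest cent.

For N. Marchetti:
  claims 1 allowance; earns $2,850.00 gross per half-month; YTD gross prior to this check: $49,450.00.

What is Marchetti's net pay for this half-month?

$2,575.88

Provincial Income Tax: taxable = $2,850.00 − 1×$240.00 = $2,610.00
  $182.00 + 9.2% × ($2,610.00 − $2,600.00) = $182.00 + 9.2% × $10.00 = $182.92
Health Levy: YTD $49,450.00 ≥ cap $44,200.00 → $0.00
Pension Levy: 3.2% × $2,850.00 = $91.20
Total withheld: $182.92 + $0.00 + $91.20 = $274.12
Net pay: $2,850.00 − $274.12 = $2,575.88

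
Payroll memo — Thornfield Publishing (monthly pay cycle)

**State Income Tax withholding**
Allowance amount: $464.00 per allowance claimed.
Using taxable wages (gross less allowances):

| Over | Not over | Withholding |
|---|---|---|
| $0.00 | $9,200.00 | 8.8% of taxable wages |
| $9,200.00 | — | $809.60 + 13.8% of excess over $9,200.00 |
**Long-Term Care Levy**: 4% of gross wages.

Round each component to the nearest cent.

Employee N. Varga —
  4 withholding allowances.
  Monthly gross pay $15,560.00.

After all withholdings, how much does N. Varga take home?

$13,506.45

State Income Tax: taxable = $15,560.00 − 4×$464.00 = $13,704.00
  $809.60 + 13.8% × ($13,704.00 − $9,200.00) = $809.60 + 13.8% × $4,504.00 = $1,431.15
Long-Term Care Levy: 4% × $15,560.00 = $622.40
Total withheld: $1,431.15 + $622.40 = $2,053.55
Net pay: $15,560.00 − $2,053.55 = $13,506.45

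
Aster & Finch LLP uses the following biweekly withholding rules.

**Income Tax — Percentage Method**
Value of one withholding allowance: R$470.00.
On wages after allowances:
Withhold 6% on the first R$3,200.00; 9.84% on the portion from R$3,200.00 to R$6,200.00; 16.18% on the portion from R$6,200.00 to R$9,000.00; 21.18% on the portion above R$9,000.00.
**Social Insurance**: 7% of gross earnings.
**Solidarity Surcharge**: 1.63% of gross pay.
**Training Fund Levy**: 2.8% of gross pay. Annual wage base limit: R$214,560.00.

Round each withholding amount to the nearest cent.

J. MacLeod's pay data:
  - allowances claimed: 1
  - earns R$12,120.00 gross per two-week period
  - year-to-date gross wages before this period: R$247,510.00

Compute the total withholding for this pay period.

Income Tax: taxable = R$12,120.00 − 1×R$470.00 = R$11,650.00
  R$940.24 + 21.18% × (R$11,650.00 − R$9,000.00) = R$940.24 + 21.18% × R$2,650.00 = R$1,501.51
Social Insurance: 7% × R$12,120.00 = R$848.40
Solidarity Surcharge: 1.63% × R$12,120.00 = R$197.56
Training Fund Levy: YTD R$247,510.00 ≥ cap R$214,560.00 → R$0.00
Total: R$1,501.51 + R$848.40 + R$197.56 + R$0.00 = R$2,547.47

R$2,547.47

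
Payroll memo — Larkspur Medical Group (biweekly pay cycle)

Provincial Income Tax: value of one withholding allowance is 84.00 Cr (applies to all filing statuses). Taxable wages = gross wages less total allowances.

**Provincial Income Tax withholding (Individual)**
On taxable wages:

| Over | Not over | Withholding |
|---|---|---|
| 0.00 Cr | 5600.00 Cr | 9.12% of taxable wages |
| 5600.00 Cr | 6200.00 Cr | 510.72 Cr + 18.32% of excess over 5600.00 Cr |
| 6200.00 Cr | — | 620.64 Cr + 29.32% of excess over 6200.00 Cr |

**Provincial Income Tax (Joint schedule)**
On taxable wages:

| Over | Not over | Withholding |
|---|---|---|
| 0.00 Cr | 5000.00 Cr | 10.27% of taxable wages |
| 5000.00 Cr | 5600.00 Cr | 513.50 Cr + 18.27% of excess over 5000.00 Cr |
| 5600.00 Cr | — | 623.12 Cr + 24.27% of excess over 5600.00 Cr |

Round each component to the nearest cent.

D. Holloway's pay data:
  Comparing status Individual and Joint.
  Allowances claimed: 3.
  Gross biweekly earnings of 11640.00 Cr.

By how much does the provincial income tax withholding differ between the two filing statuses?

Provincial Income Tax (Individual): taxable = 11640.00 Cr − 3×84.00 Cr = 11388.00 Cr
  620.64 Cr + 29.32% × (11388.00 Cr − 6200.00 Cr) = 620.64 Cr + 29.32% × 5188.00 Cr = 2141.76 Cr
Provincial Income Tax (Joint): taxable = 11640.00 Cr − 3×84.00 Cr = 11388.00 Cr
  623.12 Cr + 24.27% × (11388.00 Cr − 5600.00 Cr) = 623.12 Cr + 24.27% × 5788.00 Cr = 2027.87 Cr
Difference: |2141.76 Cr − 2027.87 Cr| = 113.89 Cr (higher under Individual)

113.89 Cr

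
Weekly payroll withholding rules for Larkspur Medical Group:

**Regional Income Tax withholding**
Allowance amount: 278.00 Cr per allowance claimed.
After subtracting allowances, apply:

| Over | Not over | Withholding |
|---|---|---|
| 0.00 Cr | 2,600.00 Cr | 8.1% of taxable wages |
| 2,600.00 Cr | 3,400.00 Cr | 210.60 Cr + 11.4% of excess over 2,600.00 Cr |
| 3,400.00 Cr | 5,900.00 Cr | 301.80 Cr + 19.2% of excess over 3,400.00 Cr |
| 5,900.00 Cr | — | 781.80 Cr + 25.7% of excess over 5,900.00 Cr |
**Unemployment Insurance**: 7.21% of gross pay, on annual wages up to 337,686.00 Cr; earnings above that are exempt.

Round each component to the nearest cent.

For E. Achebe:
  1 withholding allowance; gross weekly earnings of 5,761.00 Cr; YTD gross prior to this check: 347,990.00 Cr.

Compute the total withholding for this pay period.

Regional Income Tax: taxable = 5,761.00 Cr − 1×278.00 Cr = 5,483.00 Cr
  301.80 Cr + 19.2% × (5,483.00 Cr − 3,400.00 Cr) = 301.80 Cr + 19.2% × 2,083.00 Cr = 701.74 Cr
Unemployment Insurance: YTD 347,990.00 Cr ≥ cap 337,686.00 Cr → 0.00 Cr
Total: 701.74 Cr + 0.00 Cr = 701.74 Cr

701.74 Cr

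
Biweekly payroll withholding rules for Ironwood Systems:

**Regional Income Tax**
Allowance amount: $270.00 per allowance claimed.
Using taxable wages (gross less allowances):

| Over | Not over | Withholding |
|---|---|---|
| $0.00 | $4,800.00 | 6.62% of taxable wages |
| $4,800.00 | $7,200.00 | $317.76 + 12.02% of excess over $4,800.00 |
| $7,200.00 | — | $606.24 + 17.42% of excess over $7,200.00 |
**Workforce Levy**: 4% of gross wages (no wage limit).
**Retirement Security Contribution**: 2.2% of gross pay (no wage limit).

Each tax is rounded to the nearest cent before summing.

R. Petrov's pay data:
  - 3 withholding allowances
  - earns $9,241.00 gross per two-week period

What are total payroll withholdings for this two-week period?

Regional Income Tax: taxable = $9,241.00 − 3×$270.00 = $8,431.00
  $606.24 + 17.42% × ($8,431.00 − $7,200.00) = $606.24 + 17.42% × $1,231.00 = $820.68
Workforce Levy: 4% × $9,241.00 = $369.64
Retirement Security Contribution: 2.2% × $9,241.00 = $203.30
Total: $820.68 + $369.64 + $203.30 = $1,393.62

$1,393.62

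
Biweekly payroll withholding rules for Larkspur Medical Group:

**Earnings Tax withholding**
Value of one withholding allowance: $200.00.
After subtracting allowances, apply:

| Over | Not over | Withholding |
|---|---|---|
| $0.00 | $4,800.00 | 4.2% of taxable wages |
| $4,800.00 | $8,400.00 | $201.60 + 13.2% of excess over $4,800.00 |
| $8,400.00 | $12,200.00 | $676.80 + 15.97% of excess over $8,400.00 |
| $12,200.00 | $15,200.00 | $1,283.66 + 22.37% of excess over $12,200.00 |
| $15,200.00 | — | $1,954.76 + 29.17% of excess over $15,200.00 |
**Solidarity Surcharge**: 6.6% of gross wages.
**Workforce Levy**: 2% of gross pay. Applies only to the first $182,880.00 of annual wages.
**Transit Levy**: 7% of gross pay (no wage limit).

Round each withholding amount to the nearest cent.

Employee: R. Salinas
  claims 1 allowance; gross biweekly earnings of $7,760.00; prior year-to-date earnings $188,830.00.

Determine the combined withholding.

$1,621.28

Earnings Tax: taxable = $7,760.00 − 1×$200.00 = $7,560.00
  $201.60 + 13.2% × ($7,560.00 − $4,800.00) = $201.60 + 13.2% × $2,760.00 = $565.92
Solidarity Surcharge: 6.6% × $7,760.00 = $512.16
Workforce Levy: YTD $188,830.00 ≥ cap $182,880.00 → $0.00
Transit Levy: 7% × $7,760.00 = $543.20
Total: $565.92 + $512.16 + $0.00 + $543.20 = $1,621.28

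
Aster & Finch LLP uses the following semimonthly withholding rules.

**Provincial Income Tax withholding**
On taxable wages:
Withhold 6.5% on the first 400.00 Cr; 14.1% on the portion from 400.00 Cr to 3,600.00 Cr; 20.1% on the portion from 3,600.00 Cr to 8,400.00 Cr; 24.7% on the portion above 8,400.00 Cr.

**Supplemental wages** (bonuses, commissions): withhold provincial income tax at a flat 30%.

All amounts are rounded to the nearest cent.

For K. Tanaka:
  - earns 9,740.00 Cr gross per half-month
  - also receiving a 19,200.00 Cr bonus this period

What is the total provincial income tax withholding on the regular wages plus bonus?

7,532.98 Cr

Provincial Income Tax: taxable = 9,740.00 Cr
  1,442.00 Cr + 24.7% × (9,740.00 Cr − 8,400.00 Cr) = 1,442.00 Cr + 24.7% × 1,340.00 Cr = 1,772.98 Cr
Supplemental (30% flat on bonus): 30% × 19,200.00 Cr = 5,760.00 Cr
Total provincial income tax: 1,772.98 Cr + 5,760.00 Cr = 7,532.98 Cr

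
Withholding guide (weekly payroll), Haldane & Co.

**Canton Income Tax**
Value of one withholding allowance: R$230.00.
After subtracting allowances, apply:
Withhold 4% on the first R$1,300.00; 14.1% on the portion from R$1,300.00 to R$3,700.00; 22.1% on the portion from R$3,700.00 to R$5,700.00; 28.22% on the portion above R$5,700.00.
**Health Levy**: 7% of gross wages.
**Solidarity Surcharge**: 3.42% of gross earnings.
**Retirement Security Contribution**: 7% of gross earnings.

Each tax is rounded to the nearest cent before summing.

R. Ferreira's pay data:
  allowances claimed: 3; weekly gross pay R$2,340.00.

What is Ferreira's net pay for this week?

Canton Income Tax: taxable = R$2,340.00 − 3×R$230.00 = R$1,650.00
  R$52.00 + 14.1% × (R$1,650.00 − R$1,300.00) = R$52.00 + 14.1% × R$350.00 = R$101.35
Health Levy: 7% × R$2,340.00 = R$163.80
Solidarity Surcharge: 3.42% × R$2,340.00 = R$80.03
Retirement Security Contribution: 7% × R$2,340.00 = R$163.80
Total withheld: R$101.35 + R$163.80 + R$80.03 + R$163.80 = R$508.98
Net pay: R$2,340.00 − R$508.98 = R$1,831.02

R$1,831.02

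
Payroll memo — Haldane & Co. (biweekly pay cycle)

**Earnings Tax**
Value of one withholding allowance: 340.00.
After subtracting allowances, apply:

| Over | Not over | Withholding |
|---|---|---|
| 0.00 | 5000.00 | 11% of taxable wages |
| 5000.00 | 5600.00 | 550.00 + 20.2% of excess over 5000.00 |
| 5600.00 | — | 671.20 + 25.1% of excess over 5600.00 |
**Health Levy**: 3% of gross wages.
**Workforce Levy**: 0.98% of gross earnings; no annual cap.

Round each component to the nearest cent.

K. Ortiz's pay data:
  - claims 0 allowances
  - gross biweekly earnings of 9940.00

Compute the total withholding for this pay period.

Earnings Tax: taxable = 9940.00
  671.20 + 25.1% × (9940.00 − 5600.00) = 671.20 + 25.1% × 4340.00 = 1760.54
Health Levy: 3% × 9940.00 = 298.20
Workforce Levy: 0.98% × 9940.00 = 97.41
Total: 1760.54 + 298.20 + 97.41 = 2156.15

2156.15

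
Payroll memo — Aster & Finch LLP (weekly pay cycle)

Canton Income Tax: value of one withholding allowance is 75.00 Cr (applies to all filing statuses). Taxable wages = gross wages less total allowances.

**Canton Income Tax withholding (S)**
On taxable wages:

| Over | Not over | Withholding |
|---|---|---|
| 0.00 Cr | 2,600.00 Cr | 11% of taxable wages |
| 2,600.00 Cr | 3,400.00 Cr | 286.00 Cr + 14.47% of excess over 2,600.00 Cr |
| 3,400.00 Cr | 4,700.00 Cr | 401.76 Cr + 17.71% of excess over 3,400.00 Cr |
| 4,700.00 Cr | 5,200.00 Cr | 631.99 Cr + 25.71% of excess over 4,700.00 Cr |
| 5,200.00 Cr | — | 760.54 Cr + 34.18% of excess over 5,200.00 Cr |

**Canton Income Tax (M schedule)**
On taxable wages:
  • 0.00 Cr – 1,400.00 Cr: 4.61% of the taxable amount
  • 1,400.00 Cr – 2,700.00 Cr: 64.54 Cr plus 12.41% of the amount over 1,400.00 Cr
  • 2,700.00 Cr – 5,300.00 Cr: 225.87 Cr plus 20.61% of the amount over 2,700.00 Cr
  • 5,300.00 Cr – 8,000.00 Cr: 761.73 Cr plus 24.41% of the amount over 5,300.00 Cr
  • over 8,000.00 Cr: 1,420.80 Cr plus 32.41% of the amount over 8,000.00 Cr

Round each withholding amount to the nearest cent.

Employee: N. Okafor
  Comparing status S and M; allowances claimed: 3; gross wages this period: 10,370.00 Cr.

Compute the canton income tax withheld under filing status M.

2,115.99 Cr

Canton Income Tax (M): taxable = 10,370.00 Cr − 3×75.00 Cr = 10,145.00 Cr
  1,420.80 Cr + 32.41% × (10,145.00 Cr − 8,000.00 Cr) = 1,420.80 Cr + 32.41% × 2,145.00 Cr = 2,115.99 Cr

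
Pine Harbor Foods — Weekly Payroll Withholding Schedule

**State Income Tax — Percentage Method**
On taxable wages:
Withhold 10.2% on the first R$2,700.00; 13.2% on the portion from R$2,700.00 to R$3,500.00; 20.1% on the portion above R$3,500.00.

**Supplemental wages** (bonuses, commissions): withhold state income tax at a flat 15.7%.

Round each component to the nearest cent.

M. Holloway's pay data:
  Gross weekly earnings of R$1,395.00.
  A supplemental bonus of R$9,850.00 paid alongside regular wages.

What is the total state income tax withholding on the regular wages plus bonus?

R$1,688.74

State Income Tax: taxable = R$1,395.00
  10.2% × R$1,395.00 = R$142.29
Supplemental (15.7% flat on bonus): 15.7% × R$9,850.00 = R$1,546.45
Total state income tax: R$142.29 + R$1,546.45 = R$1,688.74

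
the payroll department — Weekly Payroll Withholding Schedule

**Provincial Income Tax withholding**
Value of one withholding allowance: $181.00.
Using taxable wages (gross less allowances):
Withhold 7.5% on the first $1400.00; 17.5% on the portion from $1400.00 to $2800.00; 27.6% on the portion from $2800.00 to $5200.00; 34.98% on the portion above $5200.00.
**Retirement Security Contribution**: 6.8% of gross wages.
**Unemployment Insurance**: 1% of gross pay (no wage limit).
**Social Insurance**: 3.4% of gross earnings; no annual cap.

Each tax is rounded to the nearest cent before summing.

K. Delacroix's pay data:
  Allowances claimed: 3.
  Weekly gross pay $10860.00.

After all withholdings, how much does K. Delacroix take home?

$6841.35

Provincial Income Tax: taxable = $10860.00 − 3×$181.00 = $10317.00
  $1012.40 + 34.98% × ($10317.00 − $5200.00) = $1012.40 + 34.98% × $5117.00 = $2802.33
Retirement Security Contribution: 6.8% × $10860.00 = $738.48
Unemployment Insurance: 1% × $10860.00 = $108.60
Social Insurance: 3.4% × $10860.00 = $369.24
Total withheld: $2802.33 + $738.48 + $108.60 + $369.24 = $4018.65
Net pay: $10860.00 − $4018.65 = $6841.35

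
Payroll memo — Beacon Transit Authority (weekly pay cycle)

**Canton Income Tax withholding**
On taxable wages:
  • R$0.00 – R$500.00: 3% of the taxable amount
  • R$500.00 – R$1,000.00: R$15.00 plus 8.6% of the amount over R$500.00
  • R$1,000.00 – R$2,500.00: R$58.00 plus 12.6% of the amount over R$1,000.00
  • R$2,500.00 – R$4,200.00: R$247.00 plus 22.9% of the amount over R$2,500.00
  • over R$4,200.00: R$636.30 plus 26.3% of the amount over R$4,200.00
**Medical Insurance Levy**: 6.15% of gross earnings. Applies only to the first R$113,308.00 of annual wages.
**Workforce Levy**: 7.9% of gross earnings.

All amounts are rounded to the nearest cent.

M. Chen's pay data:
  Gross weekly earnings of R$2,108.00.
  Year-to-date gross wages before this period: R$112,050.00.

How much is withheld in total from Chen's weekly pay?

R$441.51

Canton Income Tax: taxable = R$2,108.00
  R$58.00 + 12.6% × (R$2,108.00 − R$1,000.00) = R$58.00 + 12.6% × R$1,108.00 = R$197.61
Medical Insurance Levy: cap R$113,308.00 − YTD R$112,050.00 = R$1,258.00 subject; 6.15% × R$1,258.00 = R$77.37
Workforce Levy: 7.9% × R$2,108.00 = R$166.53
Total: R$197.61 + R$77.37 + R$166.53 = R$441.51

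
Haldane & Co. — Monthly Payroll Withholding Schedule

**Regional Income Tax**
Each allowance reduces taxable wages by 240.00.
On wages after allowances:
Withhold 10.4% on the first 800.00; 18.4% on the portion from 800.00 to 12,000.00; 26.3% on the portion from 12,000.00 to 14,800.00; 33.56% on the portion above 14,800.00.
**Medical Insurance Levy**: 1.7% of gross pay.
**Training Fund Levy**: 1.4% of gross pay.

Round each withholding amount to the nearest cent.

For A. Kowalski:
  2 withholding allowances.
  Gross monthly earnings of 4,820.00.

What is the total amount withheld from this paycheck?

883.98

Regional Income Tax: taxable = 4,820.00 − 2×240.00 = 4,340.00
  83.20 + 18.4% × (4,340.00 − 800.00) = 83.20 + 18.4% × 3,540.00 = 734.56
Medical Insurance Levy: 1.7% × 4,820.00 = 81.94
Training Fund Levy: 1.4% × 4,820.00 = 67.48
Total: 734.56 + 81.94 + 67.48 = 883.98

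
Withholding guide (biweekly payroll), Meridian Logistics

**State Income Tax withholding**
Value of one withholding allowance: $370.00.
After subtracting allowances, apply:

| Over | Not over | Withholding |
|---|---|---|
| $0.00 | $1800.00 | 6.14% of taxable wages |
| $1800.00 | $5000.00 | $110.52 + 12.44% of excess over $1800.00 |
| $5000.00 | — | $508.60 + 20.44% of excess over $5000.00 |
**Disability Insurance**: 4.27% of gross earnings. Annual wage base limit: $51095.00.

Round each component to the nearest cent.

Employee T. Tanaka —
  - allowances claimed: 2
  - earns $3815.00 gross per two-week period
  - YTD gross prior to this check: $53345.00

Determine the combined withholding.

$269.13

State Income Tax: taxable = $3815.00 − 2×$370.00 = $3075.00
  $110.52 + 12.44% × ($3075.00 − $1800.00) = $110.52 + 12.44% × $1275.00 = $269.13
Disability Insurance: YTD $53345.00 ≥ cap $51095.00 → $0.00
Total: $269.13 + $0.00 = $269.13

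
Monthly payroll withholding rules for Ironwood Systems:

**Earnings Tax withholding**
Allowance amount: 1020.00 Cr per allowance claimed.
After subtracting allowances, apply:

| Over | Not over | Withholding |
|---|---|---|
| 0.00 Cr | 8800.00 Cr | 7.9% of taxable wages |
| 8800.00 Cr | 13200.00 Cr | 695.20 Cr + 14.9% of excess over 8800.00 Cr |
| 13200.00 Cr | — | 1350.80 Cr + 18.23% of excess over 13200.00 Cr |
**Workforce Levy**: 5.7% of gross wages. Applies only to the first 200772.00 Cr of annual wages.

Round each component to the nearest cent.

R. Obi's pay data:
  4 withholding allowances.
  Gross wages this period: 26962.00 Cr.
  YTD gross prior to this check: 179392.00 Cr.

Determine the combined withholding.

Earnings Tax: taxable = 26962.00 Cr − 4×1020.00 Cr = 22882.00 Cr
  1350.80 Cr + 18.23% × (22882.00 Cr − 13200.00 Cr) = 1350.80 Cr + 18.23% × 9682.00 Cr = 3115.83 Cr
Workforce Levy: cap 200772.00 Cr − YTD 179392.00 Cr = 21380.00 Cr subject; 5.7% × 21380.00 Cr = 1218.66 Cr
Total: 3115.83 Cr + 1218.66 Cr = 4334.49 Cr

4334.49 Cr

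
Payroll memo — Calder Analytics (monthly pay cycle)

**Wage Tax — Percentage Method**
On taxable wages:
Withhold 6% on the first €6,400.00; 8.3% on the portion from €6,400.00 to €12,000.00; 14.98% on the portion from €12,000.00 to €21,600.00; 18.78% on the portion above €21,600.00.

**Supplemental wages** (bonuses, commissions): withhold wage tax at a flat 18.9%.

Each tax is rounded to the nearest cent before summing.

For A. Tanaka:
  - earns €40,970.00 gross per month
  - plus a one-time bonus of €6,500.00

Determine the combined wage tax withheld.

Wage Tax: taxable = €40,970.00
  €2,286.88 + 18.78% × (€40,970.00 − €21,600.00) = €2,286.88 + 18.78% × €19,370.00 = €5,924.57
Supplemental (18.9% flat on bonus): 18.9% × €6,500.00 = €1,228.50
Total wage tax: €5,924.57 + €1,228.50 = €7,153.07

€7,153.07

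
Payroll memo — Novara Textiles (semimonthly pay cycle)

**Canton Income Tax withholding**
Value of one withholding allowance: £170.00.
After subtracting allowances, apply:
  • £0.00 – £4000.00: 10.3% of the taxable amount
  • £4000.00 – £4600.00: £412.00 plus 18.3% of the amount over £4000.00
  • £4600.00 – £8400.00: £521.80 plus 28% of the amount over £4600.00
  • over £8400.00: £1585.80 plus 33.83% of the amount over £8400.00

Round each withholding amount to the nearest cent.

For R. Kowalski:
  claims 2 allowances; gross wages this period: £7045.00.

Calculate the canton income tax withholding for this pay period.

£1111.20

Canton Income Tax: taxable = £7045.00 − 2×£170.00 = £6705.00
  £521.80 + 28% × (£6705.00 − £4600.00) = £521.80 + 28% × £2105.00 = £1111.20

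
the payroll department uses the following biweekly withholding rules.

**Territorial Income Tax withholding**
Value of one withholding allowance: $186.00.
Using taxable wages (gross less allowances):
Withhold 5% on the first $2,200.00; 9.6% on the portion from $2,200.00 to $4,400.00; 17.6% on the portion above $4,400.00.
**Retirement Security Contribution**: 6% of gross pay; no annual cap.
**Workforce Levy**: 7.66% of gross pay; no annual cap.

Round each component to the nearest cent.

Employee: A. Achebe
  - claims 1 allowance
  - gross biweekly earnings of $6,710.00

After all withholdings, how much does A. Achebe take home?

$5,098.39

Territorial Income Tax: taxable = $6,710.00 − 1×$186.00 = $6,524.00
  $321.20 + 17.6% × ($6,524.00 − $4,400.00) = $321.20 + 17.6% × $2,124.00 = $695.02
Retirement Security Contribution: 6% × $6,710.00 = $402.60
Workforce Levy: 7.66% × $6,710.00 = $513.99
Total withheld: $695.02 + $402.60 + $513.99 = $1,611.61
Net pay: $6,710.00 − $1,611.61 = $5,098.39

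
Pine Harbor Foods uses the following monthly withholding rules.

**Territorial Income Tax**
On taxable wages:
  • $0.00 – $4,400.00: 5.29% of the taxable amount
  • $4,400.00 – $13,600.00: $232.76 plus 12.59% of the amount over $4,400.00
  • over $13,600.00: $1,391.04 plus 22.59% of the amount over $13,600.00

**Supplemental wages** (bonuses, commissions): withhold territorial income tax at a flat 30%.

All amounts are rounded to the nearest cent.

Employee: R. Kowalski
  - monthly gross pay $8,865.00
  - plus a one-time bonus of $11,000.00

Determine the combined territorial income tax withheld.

Territorial Income Tax: taxable = $8,865.00
  $232.76 + 12.59% × ($8,865.00 − $4,400.00) = $232.76 + 12.59% × $4,465.00 = $794.90
Supplemental (30% flat on bonus): 30% × $11,000.00 = $3,300.00
Total territorial income tax: $794.90 + $3,300.00 = $4,094.90

$4,094.90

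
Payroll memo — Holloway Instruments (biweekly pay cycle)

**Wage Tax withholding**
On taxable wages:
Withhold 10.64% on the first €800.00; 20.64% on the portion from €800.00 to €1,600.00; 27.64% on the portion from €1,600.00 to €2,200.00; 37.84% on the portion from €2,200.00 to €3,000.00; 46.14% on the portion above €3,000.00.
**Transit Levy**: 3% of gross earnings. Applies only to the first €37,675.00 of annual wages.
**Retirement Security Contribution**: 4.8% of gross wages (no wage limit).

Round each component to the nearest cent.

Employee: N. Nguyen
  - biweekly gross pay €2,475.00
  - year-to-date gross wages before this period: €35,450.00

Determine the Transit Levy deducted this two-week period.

Transit Levy: cap €37,675.00 − YTD €35,450.00 = €2,225.00 subject; 3% × €2,225.00 = €66.75

€66.75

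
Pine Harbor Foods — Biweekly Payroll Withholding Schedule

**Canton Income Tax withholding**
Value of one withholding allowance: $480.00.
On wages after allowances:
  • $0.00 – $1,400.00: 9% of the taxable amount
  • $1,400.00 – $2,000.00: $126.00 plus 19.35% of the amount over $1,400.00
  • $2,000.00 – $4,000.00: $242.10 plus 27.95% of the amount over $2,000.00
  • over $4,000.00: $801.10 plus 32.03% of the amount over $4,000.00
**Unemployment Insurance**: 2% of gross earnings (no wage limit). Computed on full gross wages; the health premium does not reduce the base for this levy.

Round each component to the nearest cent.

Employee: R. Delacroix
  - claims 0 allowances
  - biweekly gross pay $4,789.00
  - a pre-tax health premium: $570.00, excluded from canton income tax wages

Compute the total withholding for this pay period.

$967.03

Canton Income Tax: taxable = $4,789.00 − $570.00 = $4,219.00
  $801.10 + 32.03% × ($4,219.00 − $4,000.00) = $801.10 + 32.03% × $219.00 = $871.25
Unemployment Insurance: 2% × $4,789.00 = $95.78
Total: $871.25 + $95.78 = $967.03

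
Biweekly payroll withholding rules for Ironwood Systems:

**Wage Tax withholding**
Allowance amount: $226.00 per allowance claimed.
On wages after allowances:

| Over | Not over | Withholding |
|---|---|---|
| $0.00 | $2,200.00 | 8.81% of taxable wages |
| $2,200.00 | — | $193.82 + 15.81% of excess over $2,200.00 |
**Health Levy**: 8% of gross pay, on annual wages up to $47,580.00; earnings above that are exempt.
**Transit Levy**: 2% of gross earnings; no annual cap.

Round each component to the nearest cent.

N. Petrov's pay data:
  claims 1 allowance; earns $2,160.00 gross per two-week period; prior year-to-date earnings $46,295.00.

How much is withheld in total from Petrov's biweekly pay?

Wage Tax: taxable = $2,160.00 − 1×$226.00 = $1,934.00
  8.81% × $1,934.00 = $170.39
Health Levy: cap $47,580.00 − YTD $46,295.00 = $1,285.00 subject; 8% × $1,285.00 = $102.80
Transit Levy: 2% × $2,160.00 = $43.20
Total: $170.39 + $102.80 + $43.20 = $316.39

$316.39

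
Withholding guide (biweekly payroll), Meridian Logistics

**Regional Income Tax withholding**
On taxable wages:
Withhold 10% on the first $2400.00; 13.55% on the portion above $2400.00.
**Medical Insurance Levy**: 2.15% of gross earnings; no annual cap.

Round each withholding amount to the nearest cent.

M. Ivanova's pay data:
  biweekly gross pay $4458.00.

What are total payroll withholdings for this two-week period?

$614.71

Regional Income Tax: taxable = $4458.00
  $240.00 + 13.55% × ($4458.00 − $2400.00) = $240.00 + 13.55% × $2058.00 = $518.86
Medical Insurance Levy: 2.15% × $4458.00 = $95.85
Total: $518.86 + $95.85 = $614.71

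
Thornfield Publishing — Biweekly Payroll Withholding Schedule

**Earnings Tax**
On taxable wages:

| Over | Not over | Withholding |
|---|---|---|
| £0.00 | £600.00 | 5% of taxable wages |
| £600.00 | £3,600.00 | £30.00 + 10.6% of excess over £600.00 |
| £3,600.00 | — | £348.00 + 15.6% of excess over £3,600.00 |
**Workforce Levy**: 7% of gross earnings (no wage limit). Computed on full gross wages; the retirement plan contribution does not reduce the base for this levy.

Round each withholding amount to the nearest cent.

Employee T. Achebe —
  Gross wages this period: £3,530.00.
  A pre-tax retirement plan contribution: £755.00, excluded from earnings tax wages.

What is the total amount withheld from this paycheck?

Earnings Tax: taxable = £3,530.00 − £755.00 = £2,775.00
  £30.00 + 10.6% × (£2,775.00 − £600.00) = £30.00 + 10.6% × £2,175.00 = £260.55
Workforce Levy: 7% × £3,530.00 = £247.10
Total: £260.55 + £247.10 = £507.65

£507.65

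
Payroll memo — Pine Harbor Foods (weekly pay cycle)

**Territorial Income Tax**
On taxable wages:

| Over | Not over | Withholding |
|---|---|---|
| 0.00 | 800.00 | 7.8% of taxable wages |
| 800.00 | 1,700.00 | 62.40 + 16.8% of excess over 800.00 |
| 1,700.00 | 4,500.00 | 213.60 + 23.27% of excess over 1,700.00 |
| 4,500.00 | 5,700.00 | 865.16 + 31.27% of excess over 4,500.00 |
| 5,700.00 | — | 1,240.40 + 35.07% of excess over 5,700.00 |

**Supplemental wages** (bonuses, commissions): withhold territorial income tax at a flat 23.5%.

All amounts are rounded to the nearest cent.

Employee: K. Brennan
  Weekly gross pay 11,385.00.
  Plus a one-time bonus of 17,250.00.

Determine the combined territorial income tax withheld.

Territorial Income Tax: taxable = 11,385.00
  1,240.40 + 35.07% × (11,385.00 − 5,700.00) = 1,240.40 + 35.07% × 5,685.00 = 3,234.13
Supplemental (23.5% flat on bonus): 23.5% × 17,250.00 = 4,053.75
Total territorial income tax: 3,234.13 + 4,053.75 = 7,287.88

7,287.88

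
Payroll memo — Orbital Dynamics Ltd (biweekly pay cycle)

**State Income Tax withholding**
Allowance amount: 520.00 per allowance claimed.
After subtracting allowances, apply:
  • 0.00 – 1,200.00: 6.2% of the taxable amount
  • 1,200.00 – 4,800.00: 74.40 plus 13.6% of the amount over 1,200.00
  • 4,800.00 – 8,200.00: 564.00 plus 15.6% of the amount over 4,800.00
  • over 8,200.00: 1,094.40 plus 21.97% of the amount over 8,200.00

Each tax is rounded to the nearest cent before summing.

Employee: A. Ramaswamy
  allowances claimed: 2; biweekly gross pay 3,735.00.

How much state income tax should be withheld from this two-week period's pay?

State Income Tax: taxable = 3,735.00 − 2×520.00 = 2,695.00
  74.40 + 13.6% × (2,695.00 − 1,200.00) = 74.40 + 13.6% × 1,495.00 = 277.72

277.72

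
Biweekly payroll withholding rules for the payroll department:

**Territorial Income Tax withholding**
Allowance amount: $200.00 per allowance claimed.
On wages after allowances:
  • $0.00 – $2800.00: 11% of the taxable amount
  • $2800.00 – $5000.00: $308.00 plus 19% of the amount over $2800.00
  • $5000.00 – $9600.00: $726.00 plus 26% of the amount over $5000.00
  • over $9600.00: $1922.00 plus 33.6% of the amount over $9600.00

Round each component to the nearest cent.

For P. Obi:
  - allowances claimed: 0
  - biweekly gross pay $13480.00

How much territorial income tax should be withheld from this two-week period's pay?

$3225.68

Territorial Income Tax: taxable = $13480.00
  $1922.00 + 33.6% × ($13480.00 − $9600.00) = $1922.00 + 33.6% × $3880.00 = $3225.68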